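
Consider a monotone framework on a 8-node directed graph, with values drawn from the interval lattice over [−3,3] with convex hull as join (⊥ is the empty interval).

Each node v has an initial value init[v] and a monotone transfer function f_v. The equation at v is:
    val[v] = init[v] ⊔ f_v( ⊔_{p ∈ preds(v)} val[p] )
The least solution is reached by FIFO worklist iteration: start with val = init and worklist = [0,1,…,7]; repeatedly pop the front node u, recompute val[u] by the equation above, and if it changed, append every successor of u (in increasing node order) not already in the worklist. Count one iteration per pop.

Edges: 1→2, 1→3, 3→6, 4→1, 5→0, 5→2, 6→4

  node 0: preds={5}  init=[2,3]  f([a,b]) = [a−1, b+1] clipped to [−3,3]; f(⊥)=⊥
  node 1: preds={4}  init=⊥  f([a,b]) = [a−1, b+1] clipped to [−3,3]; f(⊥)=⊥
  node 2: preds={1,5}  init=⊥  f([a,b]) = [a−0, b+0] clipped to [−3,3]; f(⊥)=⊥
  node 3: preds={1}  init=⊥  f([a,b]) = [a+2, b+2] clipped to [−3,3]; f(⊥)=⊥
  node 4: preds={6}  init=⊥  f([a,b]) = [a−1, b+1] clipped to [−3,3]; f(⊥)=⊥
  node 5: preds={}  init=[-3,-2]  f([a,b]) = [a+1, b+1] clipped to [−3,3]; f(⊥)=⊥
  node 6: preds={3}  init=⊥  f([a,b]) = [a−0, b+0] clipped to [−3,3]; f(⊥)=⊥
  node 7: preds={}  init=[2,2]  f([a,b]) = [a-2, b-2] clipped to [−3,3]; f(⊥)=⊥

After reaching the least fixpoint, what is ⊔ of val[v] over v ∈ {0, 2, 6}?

Iteration log — 8 steps:
  step 1. node 0  ⊔preds=[-3,-2]  new=[-3,3]  old=[2,3]  +wl: 
  step 2. node 1  ⊔preds=⊥  new=⊥  stable
  step 3. node 2  ⊔preds=[-3,-2]  new=[-3,-2]  old=⊥  +wl: 
  step 4. node 3  ⊔preds=⊥  new=⊥  stable
  step 5. node 4  ⊔preds=⊥  new=⊥  stable
  step 6. node 5  ⊔preds=⊥  new=[-3,-2]  stable
  step 7. node 6  ⊔preds=⊥  new=⊥  stable
  step 8. node 7  ⊔preds=⊥  new=[2,2]  stable

Least fixpoint reached:
  node 0: [-3,3]
  node 1: ⊥
  node 2: [-3,-2]
  node 3: ⊥
  node 4: ⊥
  node 5: [-3,-2]
  node 6: ⊥
  node 7: [2,2]

[-3,3]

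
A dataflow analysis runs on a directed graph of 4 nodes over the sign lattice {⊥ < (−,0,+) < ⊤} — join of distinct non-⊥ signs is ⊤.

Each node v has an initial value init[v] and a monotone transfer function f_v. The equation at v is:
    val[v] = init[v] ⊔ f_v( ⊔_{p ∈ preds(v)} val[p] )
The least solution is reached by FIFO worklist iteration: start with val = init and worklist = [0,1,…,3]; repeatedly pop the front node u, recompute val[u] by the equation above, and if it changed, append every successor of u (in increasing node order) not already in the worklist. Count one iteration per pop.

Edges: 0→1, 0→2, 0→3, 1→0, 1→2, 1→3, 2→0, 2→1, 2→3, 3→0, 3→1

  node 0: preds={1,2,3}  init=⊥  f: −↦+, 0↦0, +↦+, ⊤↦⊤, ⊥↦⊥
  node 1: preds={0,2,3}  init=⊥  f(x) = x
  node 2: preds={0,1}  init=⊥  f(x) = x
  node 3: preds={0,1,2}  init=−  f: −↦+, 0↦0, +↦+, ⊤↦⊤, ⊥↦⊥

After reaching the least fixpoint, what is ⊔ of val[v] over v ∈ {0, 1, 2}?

Iteration log — 8 steps:
  step 1. node 0  ⊔preds=−  new=+  old=⊥  +wl: 
  step 2. node 1  ⊔preds=⊤  new=⊤  old=⊥  +wl: 0
  step 3. node 2  ⊔preds=⊤  new=⊤  old=⊥  +wl: 1
  step 4. node 3  ⊔preds=⊤  new=⊤  old=−  +wl: 
  step 5. node 0  ⊔preds=⊤  new=⊤  old=+  +wl: 2,3
  step 6. node 1  ⊔preds=⊤  new=⊤  stable
  step 7. node 2  ⊔preds=⊤  new=⊤  stable
  step 8. node 3  ⊔preds=⊤  new=⊤  stable

Least fixpoint reached:
  node 0: ⊤
  node 1: ⊤
  node 2: ⊤
  node 3: ⊤

⊤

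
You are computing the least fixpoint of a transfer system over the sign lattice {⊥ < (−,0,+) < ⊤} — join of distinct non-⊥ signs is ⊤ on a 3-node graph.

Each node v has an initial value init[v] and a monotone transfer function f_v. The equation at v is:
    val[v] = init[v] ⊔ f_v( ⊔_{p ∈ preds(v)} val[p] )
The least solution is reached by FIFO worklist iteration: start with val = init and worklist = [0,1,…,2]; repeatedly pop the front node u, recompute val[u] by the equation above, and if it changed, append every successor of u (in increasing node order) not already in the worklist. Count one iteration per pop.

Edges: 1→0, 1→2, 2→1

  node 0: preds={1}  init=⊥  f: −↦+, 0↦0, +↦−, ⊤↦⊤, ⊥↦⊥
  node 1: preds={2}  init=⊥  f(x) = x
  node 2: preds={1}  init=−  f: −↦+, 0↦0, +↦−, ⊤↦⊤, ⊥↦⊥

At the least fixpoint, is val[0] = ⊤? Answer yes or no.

yes

Iteration log — 7 steps:
  step 1. node 0  ⊔preds=⊥  new=⊥  stable
  step 2. node 1  ⊔preds=−  new=−  old=⊥  +wl: 0
  step 3. node 2  ⊔preds=−  new=⊤  old=−  +wl: 1
  step 4. node 0  ⊔preds=−  new=+  old=⊥  +wl: 
  step 5. node 1  ⊔preds=⊤  new=⊤  old=−  +wl: 0,2
  step 6. node 0  ⊔preds=⊤  new=⊤  old=+  +wl: 
  step 7. node 2  ⊔preds=⊤  new=⊤  stable

Least fixpoint reached:
  node 0: ⊤
  node 1: ⊤
  node 2: ⊤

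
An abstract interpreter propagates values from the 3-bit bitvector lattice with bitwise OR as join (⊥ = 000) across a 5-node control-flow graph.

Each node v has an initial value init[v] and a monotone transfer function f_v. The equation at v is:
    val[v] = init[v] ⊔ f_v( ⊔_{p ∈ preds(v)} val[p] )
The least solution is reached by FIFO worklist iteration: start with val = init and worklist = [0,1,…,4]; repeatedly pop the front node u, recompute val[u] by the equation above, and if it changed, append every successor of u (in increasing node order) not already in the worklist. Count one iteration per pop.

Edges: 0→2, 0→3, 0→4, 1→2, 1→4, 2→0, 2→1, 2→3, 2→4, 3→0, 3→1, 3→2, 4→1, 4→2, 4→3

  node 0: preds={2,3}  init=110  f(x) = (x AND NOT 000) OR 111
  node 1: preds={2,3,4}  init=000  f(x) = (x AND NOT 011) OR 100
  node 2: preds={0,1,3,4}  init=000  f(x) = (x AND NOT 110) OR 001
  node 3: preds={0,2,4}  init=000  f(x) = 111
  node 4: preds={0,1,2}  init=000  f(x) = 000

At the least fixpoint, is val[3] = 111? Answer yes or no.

yes

Iteration log — 8 steps:
  step 1. node 0  ⊔preds=000  new=111  old=110  +wl: 
  step 2. node 1  ⊔preds=000  new=100  old=000  +wl: 
  step 3. node 2  ⊔preds=111  new=001  old=000  +wl: 0,1
  step 4. node 3  ⊔preds=111  new=111  old=000  +wl: 2
  step 5. node 4  ⊔preds=111  new=000  stable
  step 6. node 0  ⊔preds=111  new=111  stable
  step 7. node 1  ⊔preds=111  new=100  stable
  step 8. node 2  ⊔preds=111  new=001  stable

Least fixpoint reached:
  node 0: 111
  node 1: 100
  node 2: 001
  node 3: 111
  node 4: 000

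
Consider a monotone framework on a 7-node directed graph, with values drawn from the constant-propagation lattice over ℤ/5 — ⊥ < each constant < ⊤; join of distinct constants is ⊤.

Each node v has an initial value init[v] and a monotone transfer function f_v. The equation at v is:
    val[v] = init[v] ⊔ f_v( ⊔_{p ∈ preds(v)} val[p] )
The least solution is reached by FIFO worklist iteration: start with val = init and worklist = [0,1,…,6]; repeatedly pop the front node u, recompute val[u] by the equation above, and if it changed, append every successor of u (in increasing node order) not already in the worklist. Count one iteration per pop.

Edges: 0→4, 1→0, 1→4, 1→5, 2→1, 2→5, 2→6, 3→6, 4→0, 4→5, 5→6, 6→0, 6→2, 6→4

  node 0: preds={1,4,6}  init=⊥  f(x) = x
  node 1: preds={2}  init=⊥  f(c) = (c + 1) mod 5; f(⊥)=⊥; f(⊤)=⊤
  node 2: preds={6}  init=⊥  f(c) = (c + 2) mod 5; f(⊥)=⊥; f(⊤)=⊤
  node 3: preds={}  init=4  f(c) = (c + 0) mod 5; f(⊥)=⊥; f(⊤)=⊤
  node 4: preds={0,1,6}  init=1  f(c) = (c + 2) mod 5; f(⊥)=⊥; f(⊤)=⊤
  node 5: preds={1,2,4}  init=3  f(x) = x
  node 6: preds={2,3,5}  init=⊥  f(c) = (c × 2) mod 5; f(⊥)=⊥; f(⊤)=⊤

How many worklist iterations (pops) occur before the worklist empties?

Trace (15 dequeues):
  [1] u=0 | in 1 | out 1 | prev ⊥ | push {}
  [2] u=1 | in ⊥ | out ⊥ | ==
  [3] u=2 | in ⊥ | out ⊥ | ==
  [4] u=3 | in ⊥ | out 4 | ==
  [5] u=4 | in 1 | out ⊤ | prev 1 | push {0}
  [6] u=5 | in ⊤ | out ⊤ | prev 3 | push {}
  [7] u=6 | in ⊤ | out ⊤ | prev ⊥ | push {2,4}
  [8] u=0 | in ⊤ | out ⊤ | prev 1 | push {}
  [9] u=2 | in ⊤ | out ⊤ | prev ⊥ | push {1,5,6}
  [10] u=4 | in ⊤ | out ⊤ | ==
  [11] u=1 | in ⊤ | out ⊤ | prev ⊥ | push {0,4}
  [12] u=5 | in ⊤ | out ⊤ | ==
  [13] u=6 | in ⊤ | out ⊤ | ==
  [14] u=0 | in ⊤ | out ⊤ | ==
  [15] u=4 | in ⊤ | out ⊤ | ==

Converged values:
  [0] ⊤
  [1] ⊤
  [2] ⊤
  [3] 4
  [4] ⊤
  [5] ⊤
  [6] ⊤

15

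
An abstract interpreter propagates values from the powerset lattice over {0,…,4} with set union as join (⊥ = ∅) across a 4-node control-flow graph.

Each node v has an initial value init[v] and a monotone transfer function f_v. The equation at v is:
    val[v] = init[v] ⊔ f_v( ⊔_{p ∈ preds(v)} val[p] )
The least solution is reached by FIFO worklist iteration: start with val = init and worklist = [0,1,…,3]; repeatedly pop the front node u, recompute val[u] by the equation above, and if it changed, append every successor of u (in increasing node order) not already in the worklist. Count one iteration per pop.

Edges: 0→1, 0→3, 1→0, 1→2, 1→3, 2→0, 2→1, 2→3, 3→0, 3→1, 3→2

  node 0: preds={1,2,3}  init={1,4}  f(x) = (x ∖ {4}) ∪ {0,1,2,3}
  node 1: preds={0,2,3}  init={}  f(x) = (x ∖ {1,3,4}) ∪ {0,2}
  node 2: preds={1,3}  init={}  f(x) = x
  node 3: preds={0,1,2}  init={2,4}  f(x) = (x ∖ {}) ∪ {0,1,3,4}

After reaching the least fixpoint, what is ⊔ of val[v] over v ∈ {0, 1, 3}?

{0,1,2,3,4}

Trace (10 dequeues):
  [1] u=0 | in {2,4} | out {0,1,2,3,4} | prev {1,4} | push {}
  [2] u=1 | in {0,1,2,3,4} | out {0,2} | prev {} | push {0}
  [3] u=2 | in {0,2,4} | out {0,2,4} | prev {} | push {1}
  [4] u=3 | in {0,1,2,3,4} | out {0,1,2,3,4} | prev {2,4} | push {2}
  [5] u=0 | in {0,1,2,3,4} | out {0,1,2,3,4} | ==
  [6] u=1 | in {0,1,2,3,4} | out {0,2} | ==
  [7] u=2 | in {0,1,2,3,4} | out {0,1,2,3,4} | prev {0,2,4} | push {0,1,3}
  [8] u=0 | in {0,1,2,3,4} | out {0,1,2,3,4} | ==
  [9] u=1 | in {0,1,2,3,4} | out {0,2} | ==
  [10] u=3 | in {0,1,2,3,4} | out {0,1,2,3,4} | ==

Converged values:
  [0] {0,1,2,3,4}
  [1] {0,2}
  [2] {0,1,2,3,4}
  [3] {0,1,2,3,4}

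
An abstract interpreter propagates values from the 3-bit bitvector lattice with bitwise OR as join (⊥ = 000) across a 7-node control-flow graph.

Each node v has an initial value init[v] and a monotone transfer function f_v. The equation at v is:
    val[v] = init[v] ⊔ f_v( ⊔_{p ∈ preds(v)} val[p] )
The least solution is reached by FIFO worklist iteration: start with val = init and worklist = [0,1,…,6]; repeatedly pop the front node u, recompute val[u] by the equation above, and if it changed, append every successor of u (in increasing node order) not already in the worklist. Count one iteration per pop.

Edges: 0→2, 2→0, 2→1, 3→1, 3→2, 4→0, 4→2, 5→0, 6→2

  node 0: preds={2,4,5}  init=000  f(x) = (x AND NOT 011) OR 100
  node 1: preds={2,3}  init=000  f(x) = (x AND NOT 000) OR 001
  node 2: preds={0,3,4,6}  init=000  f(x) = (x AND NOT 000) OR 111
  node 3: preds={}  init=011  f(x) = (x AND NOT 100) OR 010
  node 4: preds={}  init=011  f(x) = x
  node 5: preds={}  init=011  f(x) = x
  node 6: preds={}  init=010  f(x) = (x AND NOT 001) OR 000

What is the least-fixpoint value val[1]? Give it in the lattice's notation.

Worklist (9 pops):
  #1 pop 0: in=011 → 100 (was 000); enqueue []
  #2 pop 1: in=011 → 011 (was 000); enqueue []
  #3 pop 2: in=111 → 111 (was 000); enqueue [0,1]
  #4 pop 3: in=000 → 011 (no change)
  #5 pop 4: in=000 → 011 (no change)
  #6 pop 5: in=000 → 011 (no change)
  #7 pop 6: in=000 → 010 (no change)
  #8 pop 0: in=111 → 100 (no change)
  #9 pop 1: in=111 → 111 (was 011); enqueue []

Fixpoint:
  val[0] = 100
  val[1] = 111
  val[2] = 111
  val[3] = 011
  val[4] = 011
  val[5] = 011
  val[6] = 010

111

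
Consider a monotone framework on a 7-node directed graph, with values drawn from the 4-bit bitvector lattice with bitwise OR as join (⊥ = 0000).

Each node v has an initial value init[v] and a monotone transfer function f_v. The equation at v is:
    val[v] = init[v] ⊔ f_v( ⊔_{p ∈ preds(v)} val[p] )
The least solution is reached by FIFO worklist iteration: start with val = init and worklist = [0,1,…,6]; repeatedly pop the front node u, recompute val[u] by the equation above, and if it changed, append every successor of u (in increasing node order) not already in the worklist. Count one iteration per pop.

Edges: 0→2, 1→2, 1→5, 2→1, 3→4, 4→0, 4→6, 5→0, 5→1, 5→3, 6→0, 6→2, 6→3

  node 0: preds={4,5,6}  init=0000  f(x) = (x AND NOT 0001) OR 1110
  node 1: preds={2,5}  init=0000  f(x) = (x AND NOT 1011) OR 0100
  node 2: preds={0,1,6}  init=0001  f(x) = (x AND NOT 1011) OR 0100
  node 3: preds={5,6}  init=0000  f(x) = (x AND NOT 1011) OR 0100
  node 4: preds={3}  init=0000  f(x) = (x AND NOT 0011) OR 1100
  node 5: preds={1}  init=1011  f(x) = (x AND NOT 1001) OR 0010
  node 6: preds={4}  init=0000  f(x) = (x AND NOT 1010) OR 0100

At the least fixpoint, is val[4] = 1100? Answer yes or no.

yes

Worklist (11 pops):
  #1 pop 0: in=1011 → 1110 (was 0000); enqueue []
  #2 pop 1: in=1011 → 0100 (was 0000); enqueue []
  #3 pop 2: in=1110 → 0101 (was 0001); enqueue [1]
  #4 pop 3: in=1011 → 0100 (was 0000); enqueue []
  #5 pop 4: in=0100 → 1100 (was 0000); enqueue [0]
  #6 pop 5: in=0100 → 1111 (was 1011); enqueue [3]
  #7 pop 6: in=1100 → 0100 (was 0000); enqueue [2]
  #8 pop 1: in=1111 → 0100 (no change)
  #9 pop 0: in=1111 → 1110 (no change)
  #10 pop 3: in=1111 → 0100 (no change)
  #11 pop 2: in=1110 → 0101 (no change)

Fixpoint:
  val[0] = 1110
  val[1] = 0100
  val[2] = 0101
  val[3] = 0100
  val[4] = 1100
  val[5] = 1111
  val[6] = 0100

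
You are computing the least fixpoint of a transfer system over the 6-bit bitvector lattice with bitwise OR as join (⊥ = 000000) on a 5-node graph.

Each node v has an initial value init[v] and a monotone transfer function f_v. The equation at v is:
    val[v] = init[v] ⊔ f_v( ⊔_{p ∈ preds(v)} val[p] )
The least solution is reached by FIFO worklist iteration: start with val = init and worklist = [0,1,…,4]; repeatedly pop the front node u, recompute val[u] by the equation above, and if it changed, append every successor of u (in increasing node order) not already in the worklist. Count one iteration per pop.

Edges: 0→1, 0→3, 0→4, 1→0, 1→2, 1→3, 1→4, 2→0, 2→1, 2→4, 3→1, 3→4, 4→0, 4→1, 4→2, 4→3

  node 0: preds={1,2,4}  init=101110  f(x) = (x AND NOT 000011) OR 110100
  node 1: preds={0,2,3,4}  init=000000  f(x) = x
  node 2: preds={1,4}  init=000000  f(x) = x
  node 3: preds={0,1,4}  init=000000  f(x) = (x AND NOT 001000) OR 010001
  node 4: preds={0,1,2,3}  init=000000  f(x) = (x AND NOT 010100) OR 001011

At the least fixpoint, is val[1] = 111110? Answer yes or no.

Trace (12 dequeues):
  [1] u=0 | in 000000 | out 111110 | prev 101110 | push {}
  [2] u=1 | in 111110 | out 111110 | prev 000000 | push {0}
  [3] u=2 | in 111110 | out 111110 | prev 000000 | push {1}
  [4] u=3 | in 111110 | out 110111 | prev 000000 | push {}
  [5] u=4 | in 111111 | out 101011 | prev 000000 | push {2,3}
  [6] u=0 | in 111111 | out 111110 | ==
  [7] u=1 | in 111111 | out 111111 | prev 111110 | push {0,4}
  [8] u=2 | in 111111 | out 111111 | prev 111110 | push {1}
  [9] u=3 | in 111111 | out 110111 | ==
  [10] u=0 | in 111111 | out 111110 | ==
  [11] u=4 | in 111111 | out 101011 | ==
  [12] u=1 | in 111111 | out 111111 | ==

Converged values:
  [0] 111110
  [1] 111111
  [2] 111111
  [3] 110111
  [4] 101011

no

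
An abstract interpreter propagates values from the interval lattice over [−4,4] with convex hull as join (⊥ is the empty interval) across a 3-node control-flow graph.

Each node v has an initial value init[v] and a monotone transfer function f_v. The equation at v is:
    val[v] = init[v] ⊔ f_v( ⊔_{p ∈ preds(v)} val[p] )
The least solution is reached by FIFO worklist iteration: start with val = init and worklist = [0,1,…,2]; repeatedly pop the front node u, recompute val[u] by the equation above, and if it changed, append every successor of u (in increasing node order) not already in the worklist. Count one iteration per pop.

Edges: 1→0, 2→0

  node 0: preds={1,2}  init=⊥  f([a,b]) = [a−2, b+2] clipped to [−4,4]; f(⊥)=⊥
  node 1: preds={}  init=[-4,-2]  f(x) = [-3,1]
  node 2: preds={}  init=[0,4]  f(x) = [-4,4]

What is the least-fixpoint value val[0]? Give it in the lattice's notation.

[-4,4]

Trace (4 dequeues):
  [1] u=0 | in [-4,4] | out [-4,4] | prev ⊥ | push {}
  [2] u=1 | in ⊥ | out [-4,1] | prev [-4,-2] | push {0}
  [3] u=2 | in ⊥ | out [-4,4] | prev [0,4] | push {}
  [4] u=0 | in [-4,4] | out [-4,4] | ==

Converged values:
  [0] [-4,4]
  [1] [-4,1]
  [2] [-4,4]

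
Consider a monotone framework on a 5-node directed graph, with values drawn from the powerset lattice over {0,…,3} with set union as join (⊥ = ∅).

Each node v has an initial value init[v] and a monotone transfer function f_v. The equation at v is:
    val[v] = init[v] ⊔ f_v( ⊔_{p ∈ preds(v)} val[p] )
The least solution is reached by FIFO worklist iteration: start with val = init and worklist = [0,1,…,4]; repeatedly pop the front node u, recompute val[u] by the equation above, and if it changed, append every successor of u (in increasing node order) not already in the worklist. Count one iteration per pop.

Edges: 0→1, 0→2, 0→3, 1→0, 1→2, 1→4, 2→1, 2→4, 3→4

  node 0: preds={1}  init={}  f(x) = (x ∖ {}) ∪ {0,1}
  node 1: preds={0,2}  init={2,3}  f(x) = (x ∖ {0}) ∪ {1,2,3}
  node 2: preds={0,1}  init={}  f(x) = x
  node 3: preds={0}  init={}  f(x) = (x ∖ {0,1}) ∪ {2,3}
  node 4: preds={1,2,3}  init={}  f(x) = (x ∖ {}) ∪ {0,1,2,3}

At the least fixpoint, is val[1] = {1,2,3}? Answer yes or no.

Iteration log — 7 steps:
  step 1. node 0  ⊔preds={2,3}  new={0,1,2,3}  old={}  +wl: 
  step 2. node 1  ⊔preds={0,1,2,3}  new={1,2,3}  old={2,3}  +wl: 0
  step 3. node 2  ⊔preds={0,1,2,3}  new={0,1,2,3}  old={}  +wl: 1
  step 4. node 3  ⊔preds={0,1,2,3}  new={2,3}  old={}  +wl: 
  step 5. node 4  ⊔preds={0,1,2,3}  new={0,1,2,3}  old={}  +wl: 
  step 6. node 0  ⊔preds={1,2,3}  new={0,1,2,3}  stable
  step 7. node 1  ⊔preds={0,1,2,3}  new={1,2,3}  stable

Least fixpoint reached:
  node 0: {0,1,2,3}
  node 1: {1,2,3}
  node 2: {0,1,2,3}
  node 3: {2,3}
  node 4: {0,1,2,3}

yes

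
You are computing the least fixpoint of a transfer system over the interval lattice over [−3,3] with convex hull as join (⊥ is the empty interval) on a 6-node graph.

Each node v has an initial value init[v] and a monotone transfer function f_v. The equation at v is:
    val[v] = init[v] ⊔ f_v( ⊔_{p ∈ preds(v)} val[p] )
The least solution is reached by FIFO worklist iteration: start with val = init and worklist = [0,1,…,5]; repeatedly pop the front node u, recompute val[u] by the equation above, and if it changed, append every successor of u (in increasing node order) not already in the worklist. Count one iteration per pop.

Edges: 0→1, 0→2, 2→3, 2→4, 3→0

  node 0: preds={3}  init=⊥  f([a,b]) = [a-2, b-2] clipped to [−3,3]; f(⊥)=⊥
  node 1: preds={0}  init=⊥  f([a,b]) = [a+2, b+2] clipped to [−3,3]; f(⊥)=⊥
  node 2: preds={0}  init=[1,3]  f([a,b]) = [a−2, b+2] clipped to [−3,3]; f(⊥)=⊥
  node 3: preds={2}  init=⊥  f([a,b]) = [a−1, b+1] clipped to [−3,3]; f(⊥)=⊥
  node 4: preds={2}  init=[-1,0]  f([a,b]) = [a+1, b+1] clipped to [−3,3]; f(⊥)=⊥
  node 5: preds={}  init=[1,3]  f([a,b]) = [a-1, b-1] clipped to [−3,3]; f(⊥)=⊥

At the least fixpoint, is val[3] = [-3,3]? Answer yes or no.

Iteration log — 14 steps:
  step 1. node 0  ⊔preds=⊥  new=⊥  stable
  step 2. node 1  ⊔preds=⊥  new=⊥  stable
  step 3. node 2  ⊔preds=⊥  new=[1,3]  stable
  step 4. node 3  ⊔preds=[1,3]  new=[0,3]  old=⊥  +wl: 0
  step 5. node 4  ⊔preds=[1,3]  new=[-1,3]  old=[-1,0]  +wl: 
  step 6. node 5  ⊔preds=⊥  new=[1,3]  stable
  step 7. node 0  ⊔preds=[0,3]  new=[-2,1]  old=⊥  +wl: 1,2
  step 8. node 1  ⊔preds=[-2,1]  new=[0,3]  old=⊥  +wl: 
  step 9. node 2  ⊔preds=[-2,1]  new=[-3,3]  old=[1,3]  +wl: 3,4
  step 10. node 3  ⊔preds=[-3,3]  new=[-3,3]  old=[0,3]  +wl: 0
  step 11. node 4  ⊔preds=[-3,3]  new=[-2,3]  old=[-1,3]  +wl: 
  step 12. node 0  ⊔preds=[-3,3]  new=[-3,1]  old=[-2,1]  +wl: 1,2
  step 13. node 1  ⊔preds=[-3,1]  new=[-1,3]  old=[0,3]  +wl: 
  step 14. node 2  ⊔preds=[-3,1]  new=[-3,3]  stable

Least fixpoint reached:
  node 0: [-3,1]
  node 1: [-1,3]
  node 2: [-3,3]
  node 3: [-3,3]
  node 4: [-2,3]
  node 5: [1,3]

yes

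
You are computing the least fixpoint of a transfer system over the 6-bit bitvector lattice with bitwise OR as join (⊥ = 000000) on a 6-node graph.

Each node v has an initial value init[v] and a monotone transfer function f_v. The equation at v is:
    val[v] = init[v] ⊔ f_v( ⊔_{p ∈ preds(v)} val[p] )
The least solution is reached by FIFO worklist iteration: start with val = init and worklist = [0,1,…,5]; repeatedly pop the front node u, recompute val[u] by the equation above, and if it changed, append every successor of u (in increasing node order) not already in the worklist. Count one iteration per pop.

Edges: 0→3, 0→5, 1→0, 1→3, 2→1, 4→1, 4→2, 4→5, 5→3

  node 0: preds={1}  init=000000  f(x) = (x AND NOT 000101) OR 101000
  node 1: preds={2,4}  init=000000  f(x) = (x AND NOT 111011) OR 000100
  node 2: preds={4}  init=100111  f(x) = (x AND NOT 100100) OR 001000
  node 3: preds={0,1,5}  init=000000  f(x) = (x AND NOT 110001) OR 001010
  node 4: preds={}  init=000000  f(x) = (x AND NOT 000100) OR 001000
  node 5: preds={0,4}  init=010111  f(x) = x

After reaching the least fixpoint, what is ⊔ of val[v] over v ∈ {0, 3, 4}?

Trace (10 dequeues):
  [1] u=0 | in 000000 | out 101000 | prev 000000 | push {}
  [2] u=1 | in 100111 | out 000100 | prev 000000 | push {0}
  [3] u=2 | in 000000 | out 101111 | prev 100111 | push {1}
  [4] u=3 | in 111111 | out 001110 | prev 000000 | push {}
  [5] u=4 | in 000000 | out 001000 | prev 000000 | push {2}
  [6] u=5 | in 101000 | out 111111 | prev 010111 | push {3}
  [7] u=0 | in 000100 | out 101000 | ==
  [8] u=1 | in 101111 | out 000100 | ==
  [9] u=2 | in 001000 | out 101111 | ==
  [10] u=3 | in 111111 | out 001110 | ==

Converged values:
  [0] 101000
  [1] 000100
  [2] 101111
  [3] 001110
  [4] 001000
  [5] 111111

101110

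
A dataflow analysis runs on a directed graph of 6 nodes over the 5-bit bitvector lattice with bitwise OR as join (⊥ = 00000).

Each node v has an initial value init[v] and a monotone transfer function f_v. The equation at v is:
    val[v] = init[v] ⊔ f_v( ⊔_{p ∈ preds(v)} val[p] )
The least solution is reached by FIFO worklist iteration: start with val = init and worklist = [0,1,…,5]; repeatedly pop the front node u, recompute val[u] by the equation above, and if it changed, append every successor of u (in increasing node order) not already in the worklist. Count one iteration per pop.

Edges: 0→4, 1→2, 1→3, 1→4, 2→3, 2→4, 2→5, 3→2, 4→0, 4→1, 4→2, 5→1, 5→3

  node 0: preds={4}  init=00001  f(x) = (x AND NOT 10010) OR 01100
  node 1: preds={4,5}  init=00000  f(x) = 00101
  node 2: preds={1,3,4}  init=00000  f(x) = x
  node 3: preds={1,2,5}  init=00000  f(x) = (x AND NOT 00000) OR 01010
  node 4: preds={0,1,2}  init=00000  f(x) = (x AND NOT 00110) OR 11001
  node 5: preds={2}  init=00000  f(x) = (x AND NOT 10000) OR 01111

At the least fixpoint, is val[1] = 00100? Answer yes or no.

no

Trace (13 dequeues):
  [1] u=0 | in 00000 | out 01101 | prev 00001 | push {}
  [2] u=1 | in 00000 | out 00101 | prev 00000 | push {}
  [3] u=2 | in 00101 | out 00101 | prev 00000 | push {}
  [4] u=3 | in 00101 | out 01111 | prev 00000 | push {2}
  [5] u=4 | in 01101 | out 11001 | prev 00000 | push {0,1}
  [6] u=5 | in 00101 | out 01111 | prev 00000 | push {3}
  [7] u=2 | in 11111 | out 11111 | prev 00101 | push {4,5}
  [8] u=0 | in 11001 | out 01101 | ==
  [9] u=1 | in 11111 | out 00101 | ==
  [10] u=3 | in 11111 | out 11111 | prev 01111 | push {2}
  [11] u=4 | in 11111 | out 11001 | ==
  [12] u=5 | in 11111 | out 01111 | ==
  [13] u=2 | in 11111 | out 11111 | ==

Converged values:
  [0] 01101
  [1] 00101
  [2] 11111
  [3] 11111
  [4] 11001
  [5] 01111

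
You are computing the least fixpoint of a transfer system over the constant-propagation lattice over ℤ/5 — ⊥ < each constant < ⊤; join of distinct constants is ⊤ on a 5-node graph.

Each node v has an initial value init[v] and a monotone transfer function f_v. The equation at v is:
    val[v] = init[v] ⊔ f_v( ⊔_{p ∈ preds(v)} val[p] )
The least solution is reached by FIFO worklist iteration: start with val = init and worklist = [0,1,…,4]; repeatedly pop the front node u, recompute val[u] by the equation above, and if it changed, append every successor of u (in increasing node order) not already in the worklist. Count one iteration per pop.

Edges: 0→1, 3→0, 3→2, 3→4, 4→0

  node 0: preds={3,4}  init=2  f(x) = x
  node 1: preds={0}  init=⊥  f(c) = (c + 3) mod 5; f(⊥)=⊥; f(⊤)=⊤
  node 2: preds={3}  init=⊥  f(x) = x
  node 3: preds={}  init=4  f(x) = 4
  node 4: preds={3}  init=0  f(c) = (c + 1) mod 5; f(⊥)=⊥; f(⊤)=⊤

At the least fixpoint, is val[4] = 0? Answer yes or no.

yes

Trace (5 dequeues):
  [1] u=0 | in ⊤ | out ⊤ | prev 2 | push {}
  [2] u=1 | in ⊤ | out ⊤ | prev ⊥ | push {}
  [3] u=2 | in 4 | out 4 | prev ⊥ | push {}
  [4] u=3 | in ⊥ | out 4 | ==
  [5] u=4 | in 4 | out 0 | ==

Converged values:
  [0] ⊤
  [1] ⊤
  [2] 4
  [3] 4
  [4] 0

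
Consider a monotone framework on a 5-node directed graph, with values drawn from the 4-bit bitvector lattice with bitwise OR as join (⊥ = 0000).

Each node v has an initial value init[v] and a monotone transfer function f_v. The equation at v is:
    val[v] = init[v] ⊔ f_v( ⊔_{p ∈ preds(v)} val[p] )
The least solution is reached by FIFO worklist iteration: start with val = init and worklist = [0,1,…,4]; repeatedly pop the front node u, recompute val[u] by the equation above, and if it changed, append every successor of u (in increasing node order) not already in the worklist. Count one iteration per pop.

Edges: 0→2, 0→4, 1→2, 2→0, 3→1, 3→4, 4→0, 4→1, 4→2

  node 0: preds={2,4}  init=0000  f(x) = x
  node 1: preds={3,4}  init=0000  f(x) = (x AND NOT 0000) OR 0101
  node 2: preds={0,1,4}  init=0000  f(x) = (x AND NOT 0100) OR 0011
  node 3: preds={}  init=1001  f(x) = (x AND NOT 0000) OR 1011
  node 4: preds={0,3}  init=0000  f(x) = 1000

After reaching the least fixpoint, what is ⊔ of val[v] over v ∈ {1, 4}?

1111

Worklist (9 pops):
  #1 pop 0: in=0000 → 0000 (no change)
  #2 pop 1: in=1001 → 1101 (was 0000); enqueue []
  #3 pop 2: in=1101 → 1011 (was 0000); enqueue [0]
  #4 pop 3: in=0000 → 1011 (was 1001); enqueue [1]
  #5 pop 4: in=1011 → 1000 (was 0000); enqueue [2]
  #6 pop 0: in=1011 → 1011 (was 0000); enqueue [4]
  #7 pop 1: in=1011 → 1111 (was 1101); enqueue []
  #8 pop 2: in=1111 → 1011 (no change)
  #9 pop 4: in=1011 → 1000 (no change)

Fixpoint:
  val[0] = 1011
  val[1] = 1111
  val[2] = 1011
  val[3] = 1011
  val[4] = 1000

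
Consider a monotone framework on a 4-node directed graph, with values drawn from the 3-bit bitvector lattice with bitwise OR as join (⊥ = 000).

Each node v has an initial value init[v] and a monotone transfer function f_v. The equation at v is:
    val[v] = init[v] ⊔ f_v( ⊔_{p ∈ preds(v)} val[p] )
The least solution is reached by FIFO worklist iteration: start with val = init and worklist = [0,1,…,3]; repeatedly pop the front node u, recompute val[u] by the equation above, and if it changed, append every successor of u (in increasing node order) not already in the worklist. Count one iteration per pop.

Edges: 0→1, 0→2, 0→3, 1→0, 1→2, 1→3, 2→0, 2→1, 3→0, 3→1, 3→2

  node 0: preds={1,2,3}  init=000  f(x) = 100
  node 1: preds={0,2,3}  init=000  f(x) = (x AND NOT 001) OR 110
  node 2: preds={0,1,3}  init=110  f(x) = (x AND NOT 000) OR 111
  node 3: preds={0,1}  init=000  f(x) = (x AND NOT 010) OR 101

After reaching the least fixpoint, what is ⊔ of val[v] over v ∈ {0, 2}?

Worklist (7 pops):
  #1 pop 0: in=110 → 100 (was 000); enqueue []
  #2 pop 1: in=110 → 110 (was 000); enqueue [0]
  #3 pop 2: in=110 → 111 (was 110); enqueue [1]
  #4 pop 3: in=110 → 101 (was 000); enqueue [2]
  #5 pop 0: in=111 → 100 (no change)
  #6 pop 1: in=111 → 110 (no change)
  #7 pop 2: in=111 → 111 (no change)

Fixpoint:
  val[0] = 100
  val[1] = 110
  val[2] = 111
  val[3] = 101

111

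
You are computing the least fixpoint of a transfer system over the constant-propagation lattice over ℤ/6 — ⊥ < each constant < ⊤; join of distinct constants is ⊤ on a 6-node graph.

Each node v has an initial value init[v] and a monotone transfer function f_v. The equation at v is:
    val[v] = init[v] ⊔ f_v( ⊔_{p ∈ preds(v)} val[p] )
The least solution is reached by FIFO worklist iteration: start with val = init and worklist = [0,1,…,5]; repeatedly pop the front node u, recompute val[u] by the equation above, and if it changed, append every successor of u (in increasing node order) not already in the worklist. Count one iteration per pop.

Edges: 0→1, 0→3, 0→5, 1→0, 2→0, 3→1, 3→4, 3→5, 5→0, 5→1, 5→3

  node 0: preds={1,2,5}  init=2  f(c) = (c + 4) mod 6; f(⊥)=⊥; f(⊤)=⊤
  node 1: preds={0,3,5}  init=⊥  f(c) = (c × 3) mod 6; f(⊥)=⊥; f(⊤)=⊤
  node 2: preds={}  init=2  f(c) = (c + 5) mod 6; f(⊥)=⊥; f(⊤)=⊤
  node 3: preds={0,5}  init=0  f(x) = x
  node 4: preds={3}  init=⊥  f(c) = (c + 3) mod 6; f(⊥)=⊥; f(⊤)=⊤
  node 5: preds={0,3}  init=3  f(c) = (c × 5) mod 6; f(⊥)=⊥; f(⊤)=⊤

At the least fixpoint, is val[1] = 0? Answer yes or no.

no

Iteration log — 9 steps:
  step 1. node 0  ⊔preds=⊤  new=⊤  old=2  +wl: 
  step 2. node 1  ⊔preds=⊤  new=⊤  old=⊥  +wl: 0
  step 3. node 2  ⊔preds=⊥  new=2  stable
  step 4. node 3  ⊔preds=⊤  new=⊤  old=0  +wl: 1
  step 5. node 4  ⊔preds=⊤  new=⊤  old=⊥  +wl: 
  step 6. node 5  ⊔preds=⊤  new=⊤  old=3  +wl: 3
  step 7. node 0  ⊔preds=⊤  new=⊤  stable
  step 8. node 1  ⊔preds=⊤  new=⊤  stable
  step 9. node 3  ⊔preds=⊤  new=⊤  stable

Least fixpoint reached:
  node 0: ⊤
  node 1: ⊤
  node 2: 2
  node 3: ⊤
  node 4: ⊤
  node 5: ⊤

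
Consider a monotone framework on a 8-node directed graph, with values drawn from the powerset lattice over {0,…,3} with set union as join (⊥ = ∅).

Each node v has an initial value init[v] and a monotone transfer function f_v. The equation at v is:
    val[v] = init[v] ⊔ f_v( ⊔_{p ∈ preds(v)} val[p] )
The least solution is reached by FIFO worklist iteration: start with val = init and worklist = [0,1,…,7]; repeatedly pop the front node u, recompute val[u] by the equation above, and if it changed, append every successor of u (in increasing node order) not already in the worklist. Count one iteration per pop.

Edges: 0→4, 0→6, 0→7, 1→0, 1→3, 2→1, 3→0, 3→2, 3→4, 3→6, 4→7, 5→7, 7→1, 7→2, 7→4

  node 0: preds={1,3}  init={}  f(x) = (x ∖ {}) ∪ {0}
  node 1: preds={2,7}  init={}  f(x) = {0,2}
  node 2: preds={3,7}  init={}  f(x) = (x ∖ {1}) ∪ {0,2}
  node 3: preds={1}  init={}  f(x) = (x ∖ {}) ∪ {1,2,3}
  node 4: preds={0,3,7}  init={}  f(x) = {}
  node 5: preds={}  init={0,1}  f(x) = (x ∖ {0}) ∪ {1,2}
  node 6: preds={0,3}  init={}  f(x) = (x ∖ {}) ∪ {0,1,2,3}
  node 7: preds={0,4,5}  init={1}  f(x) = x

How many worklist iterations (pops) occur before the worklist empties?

17

Worklist (17 pops):
  #1 pop 0: in={} → {0} (was {}); enqueue []
  #2 pop 1: in={1} → {0,2} (was {}); enqueue [0]
  #3 pop 2: in={1} → {0,2} (was {}); enqueue [1]
  #4 pop 3: in={0,2} → {0,1,2,3} (was {}); enqueue [2]
  #5 pop 4: in={0,1,2,3} → {} (no change)
  #6 pop 5: in={} → {0,1,2} (was {0,1}); enqueue []
  #7 pop 6: in={0,1,2,3} → {0,1,2,3} (was {}); enqueue []
  #8 pop 7: in={0,1,2} → {0,1,2} (was {1}); enqueue [4]
  #9 pop 0: in={0,1,2,3} → {0,1,2,3} (was {0}); enqueue [6,7]
  #10 pop 1: in={0,1,2} → {0,2} (no change)
  #11 pop 2: in={0,1,2,3} → {0,2,3} (was {0,2}); enqueue [1]
  #12 pop 4: in={0,1,2,3} → {} (no change)
  #13 pop 6: in={0,1,2,3} → {0,1,2,3} (no change)
  #14 pop 7: in={0,1,2,3} → {0,1,2,3} (was {0,1,2}); enqueue [2,4]
  #15 pop 1: in={0,1,2,3} → {0,2} (no change)
  #16 pop 2: in={0,1,2,3} → {0,2,3} (no change)
  #17 pop 4: in={0,1,2,3} → {} (no change)

Fixpoint:
  val[0] = {0,1,2,3}
  val[1] = {0,2}
  val[2] = {0,2,3}
  val[3] = {0,1,2,3}
  val[4] = {}
  val[5] = {0,1,2}
  val[6] = {0,1,2,3}
  val[7] = {0,1,2,3}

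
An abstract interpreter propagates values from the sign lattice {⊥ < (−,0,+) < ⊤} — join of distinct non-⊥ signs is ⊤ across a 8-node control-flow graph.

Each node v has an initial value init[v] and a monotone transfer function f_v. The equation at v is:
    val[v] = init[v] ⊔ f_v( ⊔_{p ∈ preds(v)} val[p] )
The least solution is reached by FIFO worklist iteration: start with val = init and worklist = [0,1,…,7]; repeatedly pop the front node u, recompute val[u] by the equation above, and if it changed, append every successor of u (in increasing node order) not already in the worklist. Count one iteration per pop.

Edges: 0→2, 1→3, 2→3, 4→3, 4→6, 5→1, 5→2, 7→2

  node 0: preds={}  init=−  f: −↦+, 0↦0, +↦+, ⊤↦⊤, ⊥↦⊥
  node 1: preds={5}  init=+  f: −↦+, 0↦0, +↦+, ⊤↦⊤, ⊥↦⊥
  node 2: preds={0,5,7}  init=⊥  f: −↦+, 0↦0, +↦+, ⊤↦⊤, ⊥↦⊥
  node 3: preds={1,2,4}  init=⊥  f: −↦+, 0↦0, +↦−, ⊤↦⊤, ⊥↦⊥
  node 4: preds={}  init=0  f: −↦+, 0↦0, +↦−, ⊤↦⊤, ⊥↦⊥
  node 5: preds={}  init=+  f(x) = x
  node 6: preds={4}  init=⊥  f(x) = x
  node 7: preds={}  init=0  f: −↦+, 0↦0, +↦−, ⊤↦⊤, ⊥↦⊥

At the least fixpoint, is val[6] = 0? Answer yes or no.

yes

Iteration log — 8 steps:
  step 1. node 0  ⊔preds=⊥  new=−  stable
  step 2. node 1  ⊔preds=+  new=+  stable
  step 3. node 2  ⊔preds=⊤  new=⊤  old=⊥  +wl: 
  step 4. node 3  ⊔preds=⊤  new=⊤  old=⊥  +wl: 
  step 5. node 4  ⊔preds=⊥  new=0  stable
  step 6. node 5  ⊔preds=⊥  new=+  stable
  step 7. node 6  ⊔preds=0  new=0  old=⊥  +wl: 
  step 8. node 7  ⊔preds=⊥  new=0  stable

Least fixpoint reached:
  node 0: −
  node 1: +
  node 2: ⊤
  node 3: ⊤
  node 4: 0
  node 5: +
  node 6: 0
  node 7: 0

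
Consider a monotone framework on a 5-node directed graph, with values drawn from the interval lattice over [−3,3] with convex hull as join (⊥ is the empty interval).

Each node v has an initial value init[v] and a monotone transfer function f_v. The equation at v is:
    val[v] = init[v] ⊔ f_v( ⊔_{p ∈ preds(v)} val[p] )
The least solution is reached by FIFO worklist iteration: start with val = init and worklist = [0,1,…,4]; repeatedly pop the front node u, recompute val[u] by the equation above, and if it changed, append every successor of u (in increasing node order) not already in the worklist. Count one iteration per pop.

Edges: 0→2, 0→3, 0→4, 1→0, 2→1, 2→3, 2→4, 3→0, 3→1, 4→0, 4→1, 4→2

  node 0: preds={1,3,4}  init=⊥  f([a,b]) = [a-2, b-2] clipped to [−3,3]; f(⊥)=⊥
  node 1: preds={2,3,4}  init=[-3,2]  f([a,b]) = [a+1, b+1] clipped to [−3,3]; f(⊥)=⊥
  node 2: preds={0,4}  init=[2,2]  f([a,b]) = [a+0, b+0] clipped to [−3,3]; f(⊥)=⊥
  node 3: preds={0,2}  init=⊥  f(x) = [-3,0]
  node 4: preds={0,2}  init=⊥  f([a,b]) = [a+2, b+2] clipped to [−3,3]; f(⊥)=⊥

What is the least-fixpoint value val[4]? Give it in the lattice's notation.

Worklist (11 pops):
  #1 pop 0: in=[-3,2] → [-3,0] (was ⊥); enqueue []
  #2 pop 1: in=[2,2] → [-3,3] (was [-3,2]); enqueue [0]
  #3 pop 2: in=[-3,0] → [-3,2] (was [2,2]); enqueue [1]
  #4 pop 3: in=[-3,2] → [-3,0] (was ⊥); enqueue []
  #5 pop 4: in=[-3,2] → [-1,3] (was ⊥); enqueue [2]
  #6 pop 0: in=[-3,3] → [-3,1] (was [-3,0]); enqueue [3,4]
  #7 pop 1: in=[-3,3] → [-3,3] (no change)
  #8 pop 2: in=[-3,3] → [-3,3] (was [-3,2]); enqueue [1]
  #9 pop 3: in=[-3,3] → [-3,0] (no change)
  #10 pop 4: in=[-3,3] → [-1,3] (no change)
  #11 pop 1: in=[-3,3] → [-3,3] (no change)

Fixpoint:
  val[0] = [-3,1]
  val[1] = [-3,3]
  val[2] = [-3,3]
  val[3] = [-3,0]
  val[4] = [-1,3]

[-1,3]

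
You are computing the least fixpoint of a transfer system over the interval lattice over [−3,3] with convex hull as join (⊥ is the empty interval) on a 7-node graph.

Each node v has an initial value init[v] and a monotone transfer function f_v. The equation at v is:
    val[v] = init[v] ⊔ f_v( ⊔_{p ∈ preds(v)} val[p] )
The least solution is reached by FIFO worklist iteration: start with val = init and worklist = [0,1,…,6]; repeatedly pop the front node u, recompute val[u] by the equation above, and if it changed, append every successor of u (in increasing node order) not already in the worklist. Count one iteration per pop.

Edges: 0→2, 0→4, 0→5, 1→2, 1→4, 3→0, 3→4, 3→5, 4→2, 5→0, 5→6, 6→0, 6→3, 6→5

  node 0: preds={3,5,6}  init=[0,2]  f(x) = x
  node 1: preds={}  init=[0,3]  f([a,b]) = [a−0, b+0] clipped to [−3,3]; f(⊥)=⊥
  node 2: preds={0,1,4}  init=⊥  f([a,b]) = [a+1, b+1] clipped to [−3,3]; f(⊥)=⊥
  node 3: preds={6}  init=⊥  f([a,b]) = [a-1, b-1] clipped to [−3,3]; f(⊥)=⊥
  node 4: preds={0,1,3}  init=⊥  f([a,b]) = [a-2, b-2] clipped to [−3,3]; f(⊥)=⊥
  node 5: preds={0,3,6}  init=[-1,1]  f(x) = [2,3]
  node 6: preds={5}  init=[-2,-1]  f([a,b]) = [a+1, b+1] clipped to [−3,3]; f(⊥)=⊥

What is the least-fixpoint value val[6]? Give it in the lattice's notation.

[-2,3]

Trace (13 dequeues):
  [1] u=0 | in [-2,1] | out [-2,2] | prev [0,2] | push {}
  [2] u=1 | in ⊥ | out [0,3] | ==
  [3] u=2 | in [-2,3] | out [-1,3] | prev ⊥ | push {}
  [4] u=3 | in [-2,-1] | out [-3,-2] | prev ⊥ | push {0}
  [5] u=4 | in [-3,3] | out [-3,1] | prev ⊥ | push {2}
  [6] u=5 | in [-3,2] | out [-1,3] | prev [-1,1] | push {}
  [7] u=6 | in [-1,3] | out [-2,3] | prev [-2,-1] | push {3,5}
  [8] u=0 | in [-3,3] | out [-3,3] | prev [-2,2] | push {4}
  [9] u=2 | in [-3,3] | out [-2,3] | prev [-1,3] | push {}
  [10] u=3 | in [-2,3] | out [-3,2] | prev [-3,-2] | push {0}
  [11] u=5 | in [-3,3] | out [-1,3] | ==
  [12] u=4 | in [-3,3] | out [-3,1] | ==
  [13] u=0 | in [-3,3] | out [-3,3] | ==

Converged values:
  [0] [-3,3]
  [1] [0,3]
  [2] [-2,3]
  [3] [-3,2]
  [4] [-3,1]
  [5] [-1,3]
  [6] [-2,3]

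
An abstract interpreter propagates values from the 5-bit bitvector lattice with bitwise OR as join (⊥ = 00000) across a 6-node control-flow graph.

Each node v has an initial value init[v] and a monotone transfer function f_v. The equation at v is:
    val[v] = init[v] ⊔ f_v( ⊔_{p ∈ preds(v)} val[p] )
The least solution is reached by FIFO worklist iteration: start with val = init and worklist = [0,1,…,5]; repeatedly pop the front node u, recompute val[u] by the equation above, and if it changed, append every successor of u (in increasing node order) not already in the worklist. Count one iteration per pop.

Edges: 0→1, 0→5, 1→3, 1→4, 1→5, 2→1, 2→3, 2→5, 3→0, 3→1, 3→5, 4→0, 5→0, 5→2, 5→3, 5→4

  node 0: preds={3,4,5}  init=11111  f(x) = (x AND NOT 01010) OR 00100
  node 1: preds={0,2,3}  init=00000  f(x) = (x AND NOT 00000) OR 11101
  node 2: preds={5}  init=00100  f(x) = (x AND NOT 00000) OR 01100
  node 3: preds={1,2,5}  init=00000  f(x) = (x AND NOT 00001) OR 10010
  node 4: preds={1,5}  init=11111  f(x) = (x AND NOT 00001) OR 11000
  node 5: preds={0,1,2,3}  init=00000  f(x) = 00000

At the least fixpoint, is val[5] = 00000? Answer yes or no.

Worklist (8 pops):
  #1 pop 0: in=11111 → 11111 (no change)
  #2 pop 1: in=11111 → 11111 (was 00000); enqueue []
  #3 pop 2: in=00000 → 01100 (was 00100); enqueue [1]
  #4 pop 3: in=11111 → 11110 (was 00000); enqueue [0]
  #5 pop 4: in=11111 → 11111 (no change)
  #6 pop 5: in=11111 → 00000 (no change)
  #7 pop 1: in=11111 → 11111 (no change)
  #8 pop 0: in=11111 → 11111 (no change)

Fixpoint:
  val[0] = 11111
  val[1] = 11111
  val[2] = 01100
  val[3] = 11110
  val[4] = 11111
  val[5] = 00000

yes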